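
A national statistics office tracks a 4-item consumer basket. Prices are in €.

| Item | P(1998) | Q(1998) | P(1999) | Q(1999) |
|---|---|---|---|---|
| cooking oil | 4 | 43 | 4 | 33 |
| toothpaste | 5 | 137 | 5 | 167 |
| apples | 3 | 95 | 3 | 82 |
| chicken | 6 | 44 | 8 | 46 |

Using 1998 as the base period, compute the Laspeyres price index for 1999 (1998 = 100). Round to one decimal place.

106.3

Laspeyres price index uses base-period quantities as weights.
ΣP(1999)·Q(1998) = 4×43 + 5×137 + 3×95 + 8×44 = 172 + 685 + 285 + 352 = 1494
ΣP(1998)·Q(1998) = 4×43 + 5×137 + 3×95 + 6×44 = 172 + 685 + 285 + 264 = 1406
Index = 1494 / 1406 × 100 = 106.2589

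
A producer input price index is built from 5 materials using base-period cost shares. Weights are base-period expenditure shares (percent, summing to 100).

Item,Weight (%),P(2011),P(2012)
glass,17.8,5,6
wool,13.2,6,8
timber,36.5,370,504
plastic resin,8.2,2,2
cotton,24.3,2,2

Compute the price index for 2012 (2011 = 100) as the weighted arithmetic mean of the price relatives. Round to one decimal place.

121.2

glass: 17.8 × (6/5) = 17.8 × 1.200000 = 21.3600
wool: 13.2 × (8/6) = 13.2 × 1.333333 = 17.6000
timber: 36.5 × (504/370) = 36.5 × 1.362162 = 49.7189
plastic resin: 8.2 × (2/2) = 8.2 × 1.000000 = 8.2000
cotton: 24.3 × (2/2) = 24.3 × 1.000000 = 24.3000
Index = Σ wᵢ·(p₁ᵢ/p₀ᵢ) = 21.3600 + 17.6000 + 49.7189 + 8.2000 + 24.3000 = 121.1789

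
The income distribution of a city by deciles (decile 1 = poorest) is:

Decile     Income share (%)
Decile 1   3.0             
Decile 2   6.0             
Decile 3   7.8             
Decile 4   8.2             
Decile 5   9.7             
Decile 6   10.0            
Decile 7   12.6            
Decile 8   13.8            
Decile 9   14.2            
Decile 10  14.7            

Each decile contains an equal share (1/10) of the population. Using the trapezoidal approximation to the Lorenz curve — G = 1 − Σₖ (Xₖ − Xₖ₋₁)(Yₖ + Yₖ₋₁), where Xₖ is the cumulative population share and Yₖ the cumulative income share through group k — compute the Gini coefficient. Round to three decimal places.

0.206

Cumulative income shares Yₖ: 0.0300, 0.0900, 0.1680, 0.2500, 0.3470, 0.4470, 0.5730, 0.7110, 0.8530, 1.0000
Σ (Xₖ−Xₖ₋₁)(Yₖ+Yₖ₋₁) = (1/10)(0.0300+0.0000) + (1/10)(0.0900+0.0300) + (1/10)(0.1680+0.0900) + (1/10)(0.2500+0.1680) + (1/10)(0.3470+0.2500) + (1/10)(0.4470+0.3470) + (1/10)(0.5730+0.4470) + (1/10)(0.7110+0.5730) + (1/10)(0.8530+0.7110) + (1/10)(1.0000+0.8530)
  = 0.0030 + 0.0120 + 0.0258 + 0.0418 + 0.0597 + 0.0794 + 0.1020 + 0.1284 + 0.1564 + 0.1853 = 0.7938
G = 1 − 0.7938 = 0.2062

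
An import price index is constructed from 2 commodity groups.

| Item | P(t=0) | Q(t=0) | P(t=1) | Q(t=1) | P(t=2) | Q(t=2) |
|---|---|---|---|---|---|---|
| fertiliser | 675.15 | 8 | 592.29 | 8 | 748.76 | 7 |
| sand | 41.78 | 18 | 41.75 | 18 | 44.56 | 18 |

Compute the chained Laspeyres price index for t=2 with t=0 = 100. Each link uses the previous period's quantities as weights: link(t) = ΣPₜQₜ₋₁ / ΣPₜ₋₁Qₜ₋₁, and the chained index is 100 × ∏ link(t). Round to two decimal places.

Link t=0→t=1:
ΣP(t=1)Q(t=0) = 592.29×8 + 41.75×18 = 4738.32 + 751.5 = 5489.82
ΣP(t=0)Q(t=0) = 675.15×8 + 41.78×18 = 5401.2 + 752.04 = 6153.24
link = 5489.82/6153.24 = 0.892184
Link t=1→t=2:
ΣP(t=2)Q(t=1) = 748.76×8 + 44.56×18 = 5990.08 + 802.08 = 6792.16
ΣP(t=1)Q(t=1) = 592.29×8 + 41.75×18 = 4738.32 + 751.5 = 5489.82
link = 6792.16/5489.82 = 1.237228
Chained index = 100 × 0.892184 × 1.237228 = 110.3835

110.38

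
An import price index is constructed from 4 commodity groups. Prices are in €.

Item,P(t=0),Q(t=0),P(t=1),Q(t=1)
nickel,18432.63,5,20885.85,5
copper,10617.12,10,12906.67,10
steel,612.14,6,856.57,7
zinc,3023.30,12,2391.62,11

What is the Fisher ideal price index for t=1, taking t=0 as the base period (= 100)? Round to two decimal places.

112.44

Laspeyres component (base-period weights):
ΣP(t=1)Q(t=0) = 20885.85×5 + 12906.67×10 + 856.57×6 + 2391.62×12 = 104429.25 + 129066.7 + 5139.42 + 28699.44 = 267334.81
ΣP(t=0)Q(t=0) = 18432.63×5 + 10617.12×10 + 612.14×6 + 3023.30×12 = 92163.15 + 106171.2 + 3672.84 + 36279.6 = 238286.79
L = 267334.81 / 238286.79 × 100 = 112.1904
Paasche component (current-period weights):
ΣP(t=1)Q(t=1) = 20885.85×5 + 12906.67×10 + 856.57×7 + 2391.62×11 = 104429.25 + 129066.7 + 5995.99 + 26307.82 = 265799.76
ΣP(t=0)Q(t=1) = 18432.63×5 + 10617.12×10 + 612.14×7 + 3023.30×11 = 92163.15 + 106171.2 + 4284.98 + 33256.3 = 235875.63
P = 265799.76 / 235875.63 × 100 = 112.6864
Fisher = √(L × P) = √(112.1904 × 112.6864) = 112.4381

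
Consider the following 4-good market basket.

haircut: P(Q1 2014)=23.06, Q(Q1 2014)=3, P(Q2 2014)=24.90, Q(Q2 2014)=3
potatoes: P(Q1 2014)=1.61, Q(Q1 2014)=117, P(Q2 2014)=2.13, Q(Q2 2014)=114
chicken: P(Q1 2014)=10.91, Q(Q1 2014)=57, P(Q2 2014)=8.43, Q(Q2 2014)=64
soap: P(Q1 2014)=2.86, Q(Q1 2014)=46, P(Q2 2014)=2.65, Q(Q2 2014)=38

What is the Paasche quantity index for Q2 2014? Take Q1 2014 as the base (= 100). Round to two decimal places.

Paasche quantity index uses current-period prices as weights.
ΣP(Q2 2014)·Q(Q2 2014) = 24.90×3 + 2.13×114 + 8.43×64 + 2.65×38 = 74.7 + 242.82 + 539.52 + 100.7 = 957.74
ΣP(Q2 2014)·Q(Q1 2014) = 24.90×3 + 2.13×117 + 8.43×57 + 2.65×46 = 74.7 + 249.21 + 480.51 + 121.9 = 926.32
Index = 957.74 / 926.32 × 100 = 103.3919

103.39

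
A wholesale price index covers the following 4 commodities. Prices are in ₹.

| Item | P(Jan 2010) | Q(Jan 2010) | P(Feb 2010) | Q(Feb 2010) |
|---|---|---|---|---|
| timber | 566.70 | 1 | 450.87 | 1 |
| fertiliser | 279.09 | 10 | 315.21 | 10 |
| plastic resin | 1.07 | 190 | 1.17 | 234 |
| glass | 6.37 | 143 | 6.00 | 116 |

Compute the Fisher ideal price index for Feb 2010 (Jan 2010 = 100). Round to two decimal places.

104.96

Laspeyres component (base-period weights):
ΣP(Feb 2010)Q(Jan 2010) = 450.87×1 + 315.21×10 + 1.17×190 + 6.00×143 = 450.87 + 3152.1 + 222.3 + 858 = 4683.27
ΣP(Jan 2010)Q(Jan 2010) = 566.70×1 + 279.09×10 + 1.07×190 + 6.37×143 = 566.7 + 2790.9 + 203.3 + 910.91 = 4471.81
L = 4683.27 / 4471.81 × 100 = 104.7287
Paasche component (current-period weights):
ΣP(Feb 2010)Q(Feb 2010) = 450.87×1 + 315.21×10 + 1.17×234 + 6.00×116 = 450.87 + 3152.1 + 273.78 + 696 = 4572.75
ΣP(Jan 2010)Q(Feb 2010) = 566.70×1 + 279.09×10 + 1.07×234 + 6.37×116 = 566.7 + 2790.9 + 250.38 + 738.92 = 4346.9
P = 4572.75 / 4346.9 × 100 = 105.1957
Fisher = √(L × P) = √(104.7287 × 105.1957) = 104.9619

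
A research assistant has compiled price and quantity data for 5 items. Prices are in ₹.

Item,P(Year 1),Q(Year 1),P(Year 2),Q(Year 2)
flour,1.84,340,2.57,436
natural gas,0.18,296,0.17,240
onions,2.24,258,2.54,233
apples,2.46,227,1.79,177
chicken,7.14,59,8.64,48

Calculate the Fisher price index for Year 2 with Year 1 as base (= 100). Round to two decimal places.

113.68

Laspeyres component (base-period weights):
ΣP(Year 2)Q(Year 1) = 2.57×340 + 0.17×296 + 2.54×258 + 1.79×227 + 8.64×59 = 873.8 + 50.32 + 655.32 + 406.33 + 509.76 = 2495.53
ΣP(Year 1)Q(Year 1) = 1.84×340 + 0.18×296 + 2.24×258 + 2.46×227 + 7.14×59 = 625.6 + 53.28 + 577.92 + 558.42 + 421.26 = 2236.48
L = 2495.53 / 2236.48 × 100 = 111.5829
Paasche component (current-period weights):
ΣP(Year 2)Q(Year 2) = 2.57×436 + 0.17×240 + 2.54×233 + 1.79×177 + 8.64×48 = 1120.52 + 40.8 + 591.82 + 316.83 + 414.72 = 2484.69
ΣP(Year 1)Q(Year 2) = 1.84×436 + 0.18×240 + 2.24×233 + 2.46×177 + 7.14×48 = 802.24 + 43.2 + 521.92 + 435.42 + 342.72 = 2145.5
P = 2484.69 / 2145.5 × 100 = 115.8094
Fisher = √(L × P) = √(111.5829 × 115.8094) = 113.6765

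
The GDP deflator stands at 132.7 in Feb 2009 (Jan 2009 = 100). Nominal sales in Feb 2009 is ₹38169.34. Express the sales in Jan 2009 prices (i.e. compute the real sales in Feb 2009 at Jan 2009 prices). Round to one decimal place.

Real = Nominal ÷ (Index/100) = 38169.34 ÷ (132.7/100)
     = 38169.34 ÷ 1.327 = 28763.6323

28763.6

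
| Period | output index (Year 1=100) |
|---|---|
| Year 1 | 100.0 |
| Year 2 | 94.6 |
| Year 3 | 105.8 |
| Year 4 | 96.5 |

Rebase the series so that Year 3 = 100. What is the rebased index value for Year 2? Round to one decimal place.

89.4

Rebased(Year 2) = 94.6 / 105.8 × 100 = 89.4140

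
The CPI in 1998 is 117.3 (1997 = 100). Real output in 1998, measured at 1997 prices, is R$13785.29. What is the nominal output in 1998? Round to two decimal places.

Nominal = Real × (Index/100) = 13785.29 × (117.3/100)
        = 13785.29 × 1.173 = 16170.1452

16170.15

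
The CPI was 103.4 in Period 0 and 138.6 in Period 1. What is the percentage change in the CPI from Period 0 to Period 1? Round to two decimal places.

34.04%

Change = (138.6 − 103.4) / 103.4 × 100
       = 35.2 / 103.4 × 100 = 34.0426%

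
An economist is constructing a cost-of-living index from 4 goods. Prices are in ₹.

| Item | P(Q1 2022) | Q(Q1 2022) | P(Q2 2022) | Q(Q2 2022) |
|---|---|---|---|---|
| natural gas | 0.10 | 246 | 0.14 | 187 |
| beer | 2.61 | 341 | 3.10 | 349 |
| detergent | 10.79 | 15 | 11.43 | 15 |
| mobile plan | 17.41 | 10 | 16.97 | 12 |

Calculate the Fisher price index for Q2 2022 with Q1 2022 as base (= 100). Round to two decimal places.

114.31

Laspeyres component (base-period weights):
ΣP(Q2 2022)Q(Q1 2022) = 0.14×246 + 3.10×341 + 11.43×15 + 16.97×10 = 34.44 + 1057.1 + 171.45 + 169.7 = 1432.69
ΣP(Q1 2022)Q(Q1 2022) = 0.10×246 + 2.61×341 + 10.79×15 + 17.41×10 = 24.6 + 890.01 + 161.85 + 174.1 = 1250.56
L = 1432.69 / 1250.56 × 100 = 114.5639
Paasche component (current-period weights):
ΣP(Q2 2022)Q(Q2 2022) = 0.14×187 + 3.10×349 + 11.43×15 + 16.97×12 = 26.18 + 1081.9 + 171.45 + 203.64 = 1483.17
ΣP(Q1 2022)Q(Q2 2022) = 0.10×187 + 2.61×349 + 10.79×15 + 17.41×12 = 18.7 + 910.89 + 161.85 + 208.92 = 1300.36
P = 1483.17 / 1300.36 × 100 = 114.0584
Fisher = √(L × P) = √(114.5639 × 114.0584) = 114.3109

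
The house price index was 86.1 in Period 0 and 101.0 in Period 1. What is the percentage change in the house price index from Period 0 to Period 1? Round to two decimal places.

Change = (101.0 − 86.1) / 86.1 × 100
       = 14.9 / 86.1 × 100 = 17.3055%

17.31%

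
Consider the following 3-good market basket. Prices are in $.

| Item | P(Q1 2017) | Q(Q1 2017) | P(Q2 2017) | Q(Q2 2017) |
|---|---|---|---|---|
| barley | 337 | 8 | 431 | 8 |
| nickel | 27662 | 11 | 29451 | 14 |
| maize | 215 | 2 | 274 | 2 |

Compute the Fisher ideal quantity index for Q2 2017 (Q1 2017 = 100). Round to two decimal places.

126.97

Laspeyres component (base-period weights):
ΣP(Q1 2017)Q(Q2 2017) = 337×8 + 27662×14 + 215×2 = 2696 + 387268 + 430 = 390394
ΣP(Q1 2017)Q(Q1 2017) = 337×8 + 27662×11 + 215×2 = 2696 + 304282 + 430 = 307408
L = 390394 / 307408 × 100 = 126.9954
Paasche component (current-period weights):
ΣP(Q2 2017)Q(Q2 2017) = 431×8 + 29451×14 + 274×2 = 3448 + 412314 + 548 = 416310
ΣP(Q2 2017)Q(Q1 2017) = 431×8 + 29451×11 + 274×2 = 3448 + 323961 + 548 = 327957
P = 416310 / 327957 × 100 = 126.9404
Fisher = √(L × P) = √(126.9954 × 126.9404) = 126.9679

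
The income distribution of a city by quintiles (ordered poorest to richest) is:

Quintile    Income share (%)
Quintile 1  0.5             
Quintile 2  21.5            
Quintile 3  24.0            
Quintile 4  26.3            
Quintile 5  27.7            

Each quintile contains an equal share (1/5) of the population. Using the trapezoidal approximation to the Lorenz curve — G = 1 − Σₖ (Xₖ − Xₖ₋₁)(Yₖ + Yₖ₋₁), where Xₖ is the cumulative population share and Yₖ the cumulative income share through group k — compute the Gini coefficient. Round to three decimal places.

Cumulative income shares Yₖ: 0.0050, 0.2200, 0.4600, 0.7230, 1.0000
Σ (Xₖ−Xₖ₋₁)(Yₖ+Yₖ₋₁) = (1/5)(0.0050+0.0000) + (1/5)(0.2200+0.0050) + (1/5)(0.4600+0.2200) + (1/5)(0.7230+0.4600) + (1/5)(1.0000+0.7230)
  = 0.0010 + 0.0450 + 0.1360 + 0.2366 + 0.3446 = 0.7632
G = 1 − 0.7632 = 0.2368

0.237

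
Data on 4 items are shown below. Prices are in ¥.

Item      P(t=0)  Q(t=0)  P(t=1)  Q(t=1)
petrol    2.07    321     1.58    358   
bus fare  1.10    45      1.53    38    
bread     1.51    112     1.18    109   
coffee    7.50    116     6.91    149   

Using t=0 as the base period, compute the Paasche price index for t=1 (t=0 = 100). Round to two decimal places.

86.30

Paasche price index uses current-period quantities as weights.
ΣP(t=1)·Q(t=1) = 1.58×358 + 1.53×38 + 1.18×109 + 6.91×149 = 565.64 + 58.14 + 128.62 + 1029.59 = 1781.99
ΣP(t=0)·Q(t=1) = 2.07×358 + 1.10×38 + 1.51×109 + 7.50×149 = 741.06 + 41.8 + 164.59 + 1117.5 = 2064.95
Index = 1781.99 / 2064.95 × 100 = 86.2970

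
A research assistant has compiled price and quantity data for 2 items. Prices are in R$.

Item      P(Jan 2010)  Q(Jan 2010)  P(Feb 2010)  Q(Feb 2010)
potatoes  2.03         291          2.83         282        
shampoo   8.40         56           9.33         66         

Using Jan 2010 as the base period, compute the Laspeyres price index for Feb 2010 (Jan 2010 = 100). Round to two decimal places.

Laspeyres price index uses base-period quantities as weights.
ΣP(Feb 2010)·Q(Jan 2010) = 2.83×291 + 9.33×56 = 823.53 + 522.48 = 1346.01
ΣP(Jan 2010)·Q(Jan 2010) = 2.03×291 + 8.40×56 = 590.73 + 470.4 = 1061.13
Index = 1346.01 / 1061.13 × 100 = 126.8469

126.85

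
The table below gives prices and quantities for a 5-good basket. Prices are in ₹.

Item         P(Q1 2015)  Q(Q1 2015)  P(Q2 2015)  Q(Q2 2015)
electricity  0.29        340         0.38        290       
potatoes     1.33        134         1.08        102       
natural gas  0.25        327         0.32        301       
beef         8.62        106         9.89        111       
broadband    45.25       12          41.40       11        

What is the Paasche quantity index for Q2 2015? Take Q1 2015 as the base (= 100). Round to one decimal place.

Paasche quantity index uses current-period prices as weights.
ΣP(Q2 2015)·Q(Q2 2015) = 0.38×290 + 1.08×102 + 0.32×301 + 9.89×111 + 41.40×11 = 110.2 + 110.16 + 96.32 + 1097.79 + 455.4 = 1869.87
ΣP(Q2 2015)·Q(Q1 2015) = 0.38×340 + 1.08×134 + 0.32×327 + 9.89×106 + 41.40×12 = 129.2 + 144.72 + 104.64 + 1048.34 + 496.8 = 1923.7
Index = 1869.87 / 1923.7 × 100 = 97.2017

97.2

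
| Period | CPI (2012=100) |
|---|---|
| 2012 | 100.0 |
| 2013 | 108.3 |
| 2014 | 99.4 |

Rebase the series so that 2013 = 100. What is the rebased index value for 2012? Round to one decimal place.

92.3

Rebased(2012) = 100.0 / 108.3 × 100 = 92.3361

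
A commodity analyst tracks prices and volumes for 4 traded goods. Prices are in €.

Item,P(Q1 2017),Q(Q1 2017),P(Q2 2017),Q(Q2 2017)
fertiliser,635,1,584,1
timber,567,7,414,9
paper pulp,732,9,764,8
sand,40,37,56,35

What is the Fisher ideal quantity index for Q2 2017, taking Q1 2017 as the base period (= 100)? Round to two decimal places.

Laspeyres component (base-period weights):
ΣP(Q1 2017)Q(Q2 2017) = 635×1 + 567×9 + 732×8 + 40×35 = 635 + 5103 + 5856 + 1400 = 12994
ΣP(Q1 2017)Q(Q1 2017) = 635×1 + 567×7 + 732×9 + 40×37 = 635 + 3969 + 6588 + 1480 = 12672
L = 12994 / 12672 × 100 = 102.5410
Paasche component (current-period weights):
ΣP(Q2 2017)Q(Q2 2017) = 584×1 + 414×9 + 764×8 + 56×35 = 584 + 3726 + 6112 + 1960 = 12382
ΣP(Q2 2017)Q(Q1 2017) = 584×1 + 414×7 + 764×9 + 56×37 = 584 + 2898 + 6876 + 2072 = 12430
P = 12382 / 12430 × 100 = 99.6138
Fisher = √(L × P) = √(102.5410 × 99.6138) = 101.0668

101.07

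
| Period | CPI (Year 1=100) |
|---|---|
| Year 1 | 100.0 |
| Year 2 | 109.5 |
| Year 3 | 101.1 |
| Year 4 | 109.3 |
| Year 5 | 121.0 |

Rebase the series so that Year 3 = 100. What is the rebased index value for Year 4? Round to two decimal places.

Rebased(Year 4) = 109.3 / 101.1 × 100 = 108.1108

108.11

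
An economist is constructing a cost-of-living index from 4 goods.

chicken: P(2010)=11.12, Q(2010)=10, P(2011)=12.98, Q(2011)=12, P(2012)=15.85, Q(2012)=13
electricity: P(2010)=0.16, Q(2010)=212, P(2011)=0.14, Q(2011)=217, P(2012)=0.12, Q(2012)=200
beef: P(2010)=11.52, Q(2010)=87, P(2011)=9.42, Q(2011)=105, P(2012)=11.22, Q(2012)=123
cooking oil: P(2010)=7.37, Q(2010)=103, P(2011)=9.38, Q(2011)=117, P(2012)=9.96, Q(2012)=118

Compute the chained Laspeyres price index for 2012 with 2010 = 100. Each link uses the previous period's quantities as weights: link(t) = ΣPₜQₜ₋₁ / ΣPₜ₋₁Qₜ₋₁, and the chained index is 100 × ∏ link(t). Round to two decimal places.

114.91

Link 2010→2011:
ΣP(2011)Q(2010) = 12.98×10 + 0.14×212 + 9.42×87 + 9.38×103 = 129.8 + 29.68 + 819.54 + 966.14 = 1945.16
ΣP(2010)Q(2010) = 11.12×10 + 0.16×212 + 11.52×87 + 7.37×103 = 111.2 + 33.92 + 1002.24 + 759.11 = 1906.47
link = 1945.16/1906.47 = 1.020294
Link 2011→2012:
ΣP(2012)Q(2011) = 15.85×12 + 0.12×217 + 11.22×105 + 9.96×117 = 190.2 + 26.04 + 1178.1 + 1165.32 = 2559.66
ΣP(2011)Q(2011) = 12.98×12 + 0.14×217 + 9.42×105 + 9.38×117 = 155.76 + 30.38 + 989.1 + 1097.46 = 2272.7
link = 2559.66/2272.7 = 1.126264
Chained index = 100 × 1.020294 × 1.126264 = 114.9120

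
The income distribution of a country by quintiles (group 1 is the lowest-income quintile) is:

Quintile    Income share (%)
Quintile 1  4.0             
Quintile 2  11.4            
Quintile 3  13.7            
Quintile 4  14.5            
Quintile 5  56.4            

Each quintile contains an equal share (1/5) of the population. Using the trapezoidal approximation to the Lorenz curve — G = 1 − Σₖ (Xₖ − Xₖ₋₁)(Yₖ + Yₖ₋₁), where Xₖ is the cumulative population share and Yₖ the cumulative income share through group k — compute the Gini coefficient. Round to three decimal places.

0.432

Cumulative income shares Yₖ: 0.0400, 0.1540, 0.2910, 0.4360, 1.0000
Σ (Xₖ−Xₖ₋₁)(Yₖ+Yₖ₋₁) = (1/5)(0.0400+0.0000) + (1/5)(0.1540+0.0400) + (1/5)(0.2910+0.1540) + (1/5)(0.4360+0.2910) + (1/5)(1.0000+0.4360)
  = 0.0080 + 0.0388 + 0.0890 + 0.1454 + 0.2872 = 0.5684
G = 1 − 0.5684 = 0.4316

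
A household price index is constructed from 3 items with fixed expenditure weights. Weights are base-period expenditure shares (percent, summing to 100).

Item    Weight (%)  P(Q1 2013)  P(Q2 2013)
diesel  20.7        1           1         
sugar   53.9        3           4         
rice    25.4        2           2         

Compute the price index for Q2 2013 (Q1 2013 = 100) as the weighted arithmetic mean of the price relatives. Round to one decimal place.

118.0

diesel: 20.7 × (1/1) = 20.7 × 1.000000 = 20.7000
sugar: 53.9 × (4/3) = 53.9 × 1.333333 = 71.8667
rice: 25.4 × (2/2) = 25.4 × 1.000000 = 25.4000
Index = Σ wᵢ·(p₁ᵢ/p₀ᵢ) = 20.7000 + 71.8667 + 25.4000 = 117.9667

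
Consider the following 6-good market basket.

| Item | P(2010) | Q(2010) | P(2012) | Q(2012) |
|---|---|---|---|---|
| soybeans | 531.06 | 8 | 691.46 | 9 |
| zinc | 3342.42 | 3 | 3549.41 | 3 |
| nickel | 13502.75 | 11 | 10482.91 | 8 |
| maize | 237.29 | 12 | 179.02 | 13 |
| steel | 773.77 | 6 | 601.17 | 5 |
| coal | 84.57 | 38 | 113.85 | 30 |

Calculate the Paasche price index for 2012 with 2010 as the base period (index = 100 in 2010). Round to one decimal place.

82.7

Paasche price index uses current-period quantities as weights.
ΣP(2012)·Q(2012) = 691.46×9 + 3549.41×3 + 10482.91×8 + 179.02×13 + 601.17×5 + 113.85×30 = 6223.14 + 10648.23 + 83863.28 + 2327.26 + 3005.85 + 3415.5 = 109483.26
ΣP(2010)·Q(2012) = 531.06×9 + 3342.42×3 + 13502.75×8 + 237.29×13 + 773.77×5 + 84.57×30 = 4779.54 + 10027.26 + 108022 + 3084.77 + 3868.85 + 2537.1 = 132319.52
Index = 109483.26 / 132319.52 × 100 = 82.7416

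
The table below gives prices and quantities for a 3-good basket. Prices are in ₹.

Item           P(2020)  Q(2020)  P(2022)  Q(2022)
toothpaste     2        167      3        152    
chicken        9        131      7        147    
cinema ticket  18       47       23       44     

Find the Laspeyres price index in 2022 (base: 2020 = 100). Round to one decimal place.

105.9

Laspeyres price index uses base-period quantities as weights.
ΣP(2022)·Q(2020) = 3×167 + 7×131 + 23×47 = 501 + 917 + 1081 = 2499
ΣP(2020)·Q(2020) = 2×167 + 9×131 + 18×47 = 334 + 1179 + 846 = 2359
Index = 2499 / 2359 × 100 = 105.9347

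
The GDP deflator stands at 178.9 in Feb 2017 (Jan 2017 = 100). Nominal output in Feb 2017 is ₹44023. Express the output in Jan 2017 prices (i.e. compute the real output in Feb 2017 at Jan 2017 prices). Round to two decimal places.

24607.60

Real = Nominal ÷ (Index/100) = 44023 ÷ (178.9/100)
     = 44023 ÷ 1.789 = 24607.6020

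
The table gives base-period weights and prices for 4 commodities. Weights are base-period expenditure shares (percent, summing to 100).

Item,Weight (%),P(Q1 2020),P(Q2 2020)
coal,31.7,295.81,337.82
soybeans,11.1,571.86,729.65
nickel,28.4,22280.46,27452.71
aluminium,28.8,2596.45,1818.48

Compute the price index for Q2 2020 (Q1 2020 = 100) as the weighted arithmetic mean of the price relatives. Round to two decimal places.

coal: 31.7 × (337.82/295.81) = 31.7 × 1.142017 = 36.2019
soybeans: 11.1 × (729.65/571.86) = 11.1 × 1.275924 = 14.1628
nickel: 28.4 × (27452.71/22280.46) = 28.4 × 1.232143 = 34.9929
aluminium: 28.8 × (1818.48/2596.45) = 28.8 × 0.700372 = 20.1707
Index = Σ wᵢ·(p₁ᵢ/p₀ᵢ) = 36.2019 + 14.1628 + 34.9929 + 20.1707 = 105.5283

105.53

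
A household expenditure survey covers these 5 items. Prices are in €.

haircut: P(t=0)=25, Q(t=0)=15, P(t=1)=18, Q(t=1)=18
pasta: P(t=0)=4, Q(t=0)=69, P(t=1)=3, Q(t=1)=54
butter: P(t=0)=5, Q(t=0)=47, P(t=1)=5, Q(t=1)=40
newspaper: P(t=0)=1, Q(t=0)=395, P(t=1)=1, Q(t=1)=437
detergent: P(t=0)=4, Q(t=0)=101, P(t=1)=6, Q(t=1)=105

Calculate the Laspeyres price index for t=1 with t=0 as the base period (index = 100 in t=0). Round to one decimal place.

101.7

Laspeyres price index uses base-period quantities as weights.
ΣP(t=1)·Q(t=0) = 18×15 + 3×69 + 5×47 + 1×395 + 6×101 = 270 + 207 + 235 + 395 + 606 = 1713
ΣP(t=0)·Q(t=0) = 25×15 + 4×69 + 5×47 + 1×395 + 4×101 = 375 + 276 + 235 + 395 + 404 = 1685
Index = 1713 / 1685 × 100 = 101.6617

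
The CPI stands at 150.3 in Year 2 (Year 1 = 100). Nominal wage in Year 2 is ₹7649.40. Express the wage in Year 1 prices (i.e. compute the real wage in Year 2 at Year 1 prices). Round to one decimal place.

Real = Nominal ÷ (Index/100) = 7649.40 ÷ (150.3/100)
     = 7649.40 ÷ 1.503 = 5089.4212

5089.4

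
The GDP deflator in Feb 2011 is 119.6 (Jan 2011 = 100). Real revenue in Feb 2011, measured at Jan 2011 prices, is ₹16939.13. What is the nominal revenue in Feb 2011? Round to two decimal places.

20259.20

Nominal = Real × (Index/100) = 16939.13 × (119.6/100)
        = 16939.13 × 1.196 = 20259.1995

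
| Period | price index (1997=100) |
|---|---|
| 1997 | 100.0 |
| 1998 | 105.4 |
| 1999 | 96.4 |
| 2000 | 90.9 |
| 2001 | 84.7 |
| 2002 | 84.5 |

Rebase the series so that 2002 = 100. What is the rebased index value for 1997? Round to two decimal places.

118.34

Rebased(1997) = 100.0 / 84.5 × 100 = 118.3432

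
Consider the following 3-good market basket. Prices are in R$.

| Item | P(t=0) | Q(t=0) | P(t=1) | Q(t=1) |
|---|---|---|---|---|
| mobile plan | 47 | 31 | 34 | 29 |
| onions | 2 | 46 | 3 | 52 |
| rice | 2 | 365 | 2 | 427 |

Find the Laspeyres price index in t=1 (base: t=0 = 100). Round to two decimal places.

Laspeyres price index uses base-period quantities as weights.
ΣP(t=1)·Q(t=0) = 34×31 + 3×46 + 2×365 = 1054 + 138 + 730 = 1922
ΣP(t=0)·Q(t=0) = 47×31 + 2×46 + 2×365 = 1457 + 92 + 730 = 2279
Index = 1922 / 2279 × 100 = 84.3352

84.34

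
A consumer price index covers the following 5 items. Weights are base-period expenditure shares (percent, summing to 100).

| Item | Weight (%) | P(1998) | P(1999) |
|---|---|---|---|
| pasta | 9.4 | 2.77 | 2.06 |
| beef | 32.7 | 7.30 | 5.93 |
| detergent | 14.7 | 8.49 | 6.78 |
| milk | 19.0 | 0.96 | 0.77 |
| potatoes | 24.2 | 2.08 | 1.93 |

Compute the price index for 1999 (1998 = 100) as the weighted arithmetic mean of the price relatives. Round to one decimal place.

83.0

pasta: 9.4 × (2.06/2.77) = 9.4 × 0.743682 = 6.9906
beef: 32.7 × (5.93/7.30) = 32.7 × 0.812329 = 26.5632
detergent: 14.7 × (6.78/8.49) = 14.7 × 0.798587 = 11.7392
milk: 19.0 × (0.77/0.96) = 19.0 × 0.802083 = 15.2396
potatoes: 24.2 × (1.93/2.08) = 24.2 × 0.927885 = 22.4548
Index = Σ wᵢ·(p₁ᵢ/p₀ᵢ) = 6.9906 + 26.5632 + 11.7392 + 15.2396 + 22.4548 = 82.9874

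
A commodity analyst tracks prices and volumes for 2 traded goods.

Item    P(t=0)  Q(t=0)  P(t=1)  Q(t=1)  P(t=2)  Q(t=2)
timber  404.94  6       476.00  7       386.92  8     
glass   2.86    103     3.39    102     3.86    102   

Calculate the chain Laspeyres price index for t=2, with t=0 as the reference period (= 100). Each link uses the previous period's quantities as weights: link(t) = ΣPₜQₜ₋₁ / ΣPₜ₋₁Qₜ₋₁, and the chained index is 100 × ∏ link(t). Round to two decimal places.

99.24

Link t=0→t=1:
ΣP(t=1)Q(t=0) = 476.00×6 + 3.39×103 = 2856 + 349.17 = 3205.17
ΣP(t=0)Q(t=0) = 404.94×6 + 2.86×103 = 2429.64 + 294.58 = 2724.22
link = 3205.17/2724.22 = 1.176546
Link t=1→t=2:
ΣP(t=2)Q(t=1) = 386.92×7 + 3.86×102 = 2708.44 + 393.72 = 3102.16
ΣP(t=1)Q(t=1) = 476.00×7 + 3.39×102 = 3332 + 345.78 = 3677.78
link = 3102.16/3677.78 = 0.843487
Chained index = 100 × 1.176546 × 0.843487 = 99.2401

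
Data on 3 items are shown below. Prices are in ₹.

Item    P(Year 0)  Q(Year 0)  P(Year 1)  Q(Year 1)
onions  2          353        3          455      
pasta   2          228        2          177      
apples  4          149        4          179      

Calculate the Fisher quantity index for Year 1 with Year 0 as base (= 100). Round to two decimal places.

Laspeyres component (base-period weights):
ΣP(Year 0)Q(Year 1) = 2×455 + 2×177 + 4×179 = 910 + 354 + 716 = 1980
ΣP(Year 0)Q(Year 0) = 2×353 + 2×228 + 4×149 = 706 + 456 + 596 = 1758
L = 1980 / 1758 × 100 = 112.6280
Paasche component (current-period weights):
ΣP(Year 1)Q(Year 1) = 3×455 + 2×177 + 4×179 = 1365 + 354 + 716 = 2435
ΣP(Year 1)Q(Year 0) = 3×353 + 2×228 + 4×149 = 1059 + 456 + 596 = 2111
P = 2435 / 2111 × 100 = 115.3482
Fisher = √(L × P) = √(112.6280 × 115.3482) = 113.9800

113.98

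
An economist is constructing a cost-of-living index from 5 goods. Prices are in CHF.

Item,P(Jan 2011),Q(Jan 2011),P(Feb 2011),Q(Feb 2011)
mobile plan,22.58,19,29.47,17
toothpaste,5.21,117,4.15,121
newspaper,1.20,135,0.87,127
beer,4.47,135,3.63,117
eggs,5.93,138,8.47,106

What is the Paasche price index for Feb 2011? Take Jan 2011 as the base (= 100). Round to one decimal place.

Paasche price index uses current-period quantities as weights.
ΣP(Feb 2011)·Q(Feb 2011) = 29.47×17 + 4.15×121 + 0.87×127 + 3.63×117 + 8.47×106 = 500.99 + 502.15 + 110.49 + 424.71 + 897.82 = 2436.16
ΣP(Jan 2011)·Q(Feb 2011) = 22.58×17 + 5.21×121 + 1.20×127 + 4.47×117 + 5.93×106 = 383.86 + 630.41 + 152.4 + 522.99 + 628.58 = 2318.24
Index = 2436.16 / 2318.24 × 100 = 105.0866

105.1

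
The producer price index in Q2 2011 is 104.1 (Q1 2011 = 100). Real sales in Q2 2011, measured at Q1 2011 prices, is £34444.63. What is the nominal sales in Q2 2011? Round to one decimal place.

Nominal = Real × (Index/100) = 34444.63 × (104.1/100)
        = 34444.63 × 1.041 = 35856.8598

35856.9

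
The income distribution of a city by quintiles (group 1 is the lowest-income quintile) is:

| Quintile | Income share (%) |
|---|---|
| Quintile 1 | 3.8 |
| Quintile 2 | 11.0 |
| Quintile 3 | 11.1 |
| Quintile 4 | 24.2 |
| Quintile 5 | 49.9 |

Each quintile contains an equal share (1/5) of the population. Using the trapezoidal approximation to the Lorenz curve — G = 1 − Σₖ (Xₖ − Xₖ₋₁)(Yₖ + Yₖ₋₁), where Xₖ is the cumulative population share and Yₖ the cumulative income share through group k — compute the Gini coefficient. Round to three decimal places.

0.422

Cumulative income shares Yₖ: 0.0380, 0.1480, 0.2590, 0.5010, 1.0000
Σ (Xₖ−Xₖ₋₁)(Yₖ+Yₖ₋₁) = (1/5)(0.0380+0.0000) + (1/5)(0.1480+0.0380) + (1/5)(0.2590+0.1480) + (1/5)(0.5010+0.2590) + (1/5)(1.0000+0.5010)
  = 0.0076 + 0.0372 + 0.0814 + 0.1520 + 0.3002 = 0.5784
G = 1 − 0.5784 = 0.4216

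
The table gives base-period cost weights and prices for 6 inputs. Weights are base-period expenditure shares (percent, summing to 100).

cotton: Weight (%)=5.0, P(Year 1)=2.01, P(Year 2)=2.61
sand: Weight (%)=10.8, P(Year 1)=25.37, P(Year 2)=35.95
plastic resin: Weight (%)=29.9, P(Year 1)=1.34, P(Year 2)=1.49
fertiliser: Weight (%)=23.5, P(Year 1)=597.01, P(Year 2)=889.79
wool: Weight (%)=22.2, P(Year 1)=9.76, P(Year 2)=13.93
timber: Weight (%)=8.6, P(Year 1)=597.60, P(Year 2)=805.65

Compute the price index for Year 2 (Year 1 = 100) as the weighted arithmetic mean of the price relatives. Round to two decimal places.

133.35

cotton: 5.0 × (2.61/2.01) = 5.0 × 1.298507 = 6.4925
sand: 10.8 × (35.95/25.37) = 10.8 × 1.417028 = 15.3039
plastic resin: 29.9 × (1.49/1.34) = 29.9 × 1.111940 = 33.2470
fertiliser: 23.5 × (889.79/597.01) = 23.5 × 1.490411 = 35.0246
wool: 22.2 × (13.93/9.76) = 22.2 × 1.427254 = 31.6850
timber: 8.6 × (805.65/597.60) = 8.6 × 1.348143 = 11.5940
Index = Σ wᵢ·(p₁ᵢ/p₀ᵢ) = 6.4925 + 15.3039 + 33.2470 + 35.0246 + 31.6850 + 11.5940 = 133.3472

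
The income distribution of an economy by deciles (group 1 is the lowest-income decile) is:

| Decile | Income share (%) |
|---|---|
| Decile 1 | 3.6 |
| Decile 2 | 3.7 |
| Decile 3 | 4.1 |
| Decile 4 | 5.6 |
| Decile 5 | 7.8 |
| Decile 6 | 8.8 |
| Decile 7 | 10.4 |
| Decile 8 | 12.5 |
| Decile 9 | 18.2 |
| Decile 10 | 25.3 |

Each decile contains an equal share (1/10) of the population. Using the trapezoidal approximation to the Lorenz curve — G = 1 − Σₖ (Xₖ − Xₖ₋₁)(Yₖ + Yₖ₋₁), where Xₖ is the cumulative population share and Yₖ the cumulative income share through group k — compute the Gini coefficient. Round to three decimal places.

0.354

Cumulative income shares Yₖ: 0.0360, 0.0730, 0.1140, 0.1700, 0.2480, 0.3360, 0.4400, 0.5650, 0.7470, 1.0000
Σ (Xₖ−Xₖ₋₁)(Yₖ+Yₖ₋₁) = (1/10)(0.0360+0.0000) + (1/10)(0.0730+0.0360) + (1/10)(0.1140+0.0730) + (1/10)(0.1700+0.1140) + (1/10)(0.2480+0.1700) + (1/10)(0.3360+0.2480) + (1/10)(0.4400+0.3360) + (1/10)(0.5650+0.4400) + (1/10)(0.7470+0.5650) + (1/10)(1.0000+0.7470)
  = 0.0036 + 0.0109 + 0.0187 + 0.0284 + 0.0418 + 0.0584 + 0.0776 + 0.1005 + 0.1312 + 0.1747 = 0.6458
G = 1 − 0.6458 = 0.3542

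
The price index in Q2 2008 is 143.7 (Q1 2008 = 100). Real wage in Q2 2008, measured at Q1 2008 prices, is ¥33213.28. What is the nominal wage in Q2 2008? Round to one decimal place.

47727.5

Nominal = Real × (Index/100) = 33213.28 × (143.7/100)
        = 33213.28 × 1.437 = 47727.4834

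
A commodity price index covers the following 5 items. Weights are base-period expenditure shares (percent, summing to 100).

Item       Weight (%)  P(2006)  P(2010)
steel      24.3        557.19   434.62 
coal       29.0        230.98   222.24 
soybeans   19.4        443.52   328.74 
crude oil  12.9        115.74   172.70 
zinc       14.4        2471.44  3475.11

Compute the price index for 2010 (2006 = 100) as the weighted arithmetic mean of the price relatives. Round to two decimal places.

100.73

steel: 24.3 × (434.62/557.19) = 24.3 × 0.780021 = 18.9545
coal: 29.0 × (222.24/230.98) = 29.0 × 0.962161 = 27.9027
soybeans: 19.4 × (328.74/443.52) = 19.4 × 0.741207 = 14.3794
crude oil: 12.9 × (172.70/115.74) = 12.9 × 1.492138 = 19.2486
zinc: 14.4 × (3475.11/2471.44) = 14.4 × 1.406107 = 20.2479
Index = Σ wᵢ·(p₁ᵢ/p₀ᵢ) = 18.9545 + 27.9027 + 14.3794 + 19.2486 + 20.2479 = 100.7331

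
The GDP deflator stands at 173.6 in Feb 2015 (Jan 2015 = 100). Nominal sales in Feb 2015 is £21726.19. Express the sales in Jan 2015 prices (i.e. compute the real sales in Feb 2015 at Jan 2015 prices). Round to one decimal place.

Real = Nominal ÷ (Index/100) = 21726.19 ÷ (173.6/100)
     = 21726.19 ÷ 1.736 = 12515.0864

12515.1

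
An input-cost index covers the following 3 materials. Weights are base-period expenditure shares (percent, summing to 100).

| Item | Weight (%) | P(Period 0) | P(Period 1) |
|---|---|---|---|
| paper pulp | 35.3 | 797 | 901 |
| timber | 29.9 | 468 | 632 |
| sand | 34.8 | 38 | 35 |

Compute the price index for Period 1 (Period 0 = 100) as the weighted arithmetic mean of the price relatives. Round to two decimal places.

paper pulp: 35.3 × (901/797) = 35.3 × 1.130489 = 39.9063
timber: 29.9 × (632/468) = 29.9 × 1.350427 = 40.3778
sand: 34.8 × (35/38) = 34.8 × 0.921053 = 32.0526
Index = Σ wᵢ·(p₁ᵢ/p₀ᵢ) = 39.9063 + 40.3778 + 32.0526 = 112.3367

112.34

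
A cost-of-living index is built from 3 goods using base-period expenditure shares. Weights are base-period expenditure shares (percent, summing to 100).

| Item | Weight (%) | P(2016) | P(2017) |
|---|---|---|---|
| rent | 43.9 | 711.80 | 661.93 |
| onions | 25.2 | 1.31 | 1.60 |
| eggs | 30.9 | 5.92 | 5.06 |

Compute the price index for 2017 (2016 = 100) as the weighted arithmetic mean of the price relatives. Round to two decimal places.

rent: 43.9 × (661.93/711.80) = 43.9 × 0.929938 = 40.8243
onions: 25.2 × (1.60/1.31) = 25.2 × 1.221374 = 30.7786
eggs: 30.9 × (5.06/5.92) = 30.9 × 0.854730 = 26.4111
Index = Σ wᵢ·(p₁ᵢ/p₀ᵢ) = 40.8243 + 30.7786 + 26.4111 = 98.0141

98.01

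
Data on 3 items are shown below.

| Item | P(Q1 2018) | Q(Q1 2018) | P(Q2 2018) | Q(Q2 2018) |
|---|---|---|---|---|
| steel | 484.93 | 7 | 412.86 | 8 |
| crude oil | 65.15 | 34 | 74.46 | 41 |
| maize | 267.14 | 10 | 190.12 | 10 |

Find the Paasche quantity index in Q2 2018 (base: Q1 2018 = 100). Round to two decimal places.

112.76

Paasche quantity index uses current-period prices as weights.
ΣP(Q2 2018)·Q(Q2 2018) = 412.86×8 + 74.46×41 + 190.12×10 = 3302.88 + 3052.86 + 1901.2 = 8256.94
ΣP(Q2 2018)·Q(Q1 2018) = 412.86×7 + 74.46×34 + 190.12×10 = 2890.02 + 2531.64 + 1901.2 = 7322.86
Index = 8256.94 / 7322.86 × 100 = 112.7557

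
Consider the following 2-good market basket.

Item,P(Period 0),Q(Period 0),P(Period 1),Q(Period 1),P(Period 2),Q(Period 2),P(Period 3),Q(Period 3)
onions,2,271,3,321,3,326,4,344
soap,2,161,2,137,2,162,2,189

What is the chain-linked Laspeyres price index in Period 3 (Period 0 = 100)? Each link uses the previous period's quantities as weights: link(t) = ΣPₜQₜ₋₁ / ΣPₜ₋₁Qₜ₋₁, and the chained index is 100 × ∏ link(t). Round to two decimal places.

Link Period 0→Period 1:
ΣP(Period 1)Q(Period 0) = 3×271 + 2×161 = 813 + 322 = 1135
ΣP(Period 0)Q(Period 0) = 2×271 + 2×161 = 542 + 322 = 864
link = 1135/864 = 1.313657
Link Period 1→Period 2:
ΣP(Period 2)Q(Period 1) = 3×321 + 2×137 = 963 + 274 = 1237
ΣP(Period 1)Q(Period 1) = 3×321 + 2×137 = 963 + 274 = 1237
link = 1237/1237 = 1.000000
Link Period 2→Period 3:
ΣP(Period 3)Q(Period 2) = 4×326 + 2×162 = 1304 + 324 = 1628
ΣP(Period 2)Q(Period 2) = 3×326 + 2×162 = 978 + 324 = 1302
link = 1628/1302 = 1.250384
Chained index = 100 × 1.313657 × 1.000000 × 1.250384 = 164.2576

164.26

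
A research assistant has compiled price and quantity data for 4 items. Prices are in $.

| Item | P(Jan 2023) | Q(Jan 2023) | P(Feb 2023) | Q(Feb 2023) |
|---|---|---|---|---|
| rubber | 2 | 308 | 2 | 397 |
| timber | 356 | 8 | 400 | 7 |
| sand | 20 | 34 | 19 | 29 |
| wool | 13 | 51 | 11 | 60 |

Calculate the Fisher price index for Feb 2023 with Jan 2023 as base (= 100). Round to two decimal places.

Laspeyres component (base-period weights):
ΣP(Feb 2023)Q(Jan 2023) = 2×308 + 400×8 + 19×34 + 11×51 = 616 + 3200 + 646 + 561 = 5023
ΣP(Jan 2023)Q(Jan 2023) = 2×308 + 356×8 + 20×34 + 13×51 = 616 + 2848 + 680 + 663 = 4807
L = 5023 / 4807 × 100 = 104.4934
Paasche component (current-period weights):
ΣP(Feb 2023)Q(Feb 2023) = 2×397 + 400×7 + 19×29 + 11×60 = 794 + 2800 + 551 + 660 = 4805
ΣP(Jan 2023)Q(Feb 2023) = 2×397 + 356×7 + 20×29 + 13×60 = 794 + 2492 + 580 + 780 = 4646
P = 4805 / 4646 × 100 = 103.4223
Fisher = √(L × P) = √(104.4934 × 103.4223) = 103.9565

103.96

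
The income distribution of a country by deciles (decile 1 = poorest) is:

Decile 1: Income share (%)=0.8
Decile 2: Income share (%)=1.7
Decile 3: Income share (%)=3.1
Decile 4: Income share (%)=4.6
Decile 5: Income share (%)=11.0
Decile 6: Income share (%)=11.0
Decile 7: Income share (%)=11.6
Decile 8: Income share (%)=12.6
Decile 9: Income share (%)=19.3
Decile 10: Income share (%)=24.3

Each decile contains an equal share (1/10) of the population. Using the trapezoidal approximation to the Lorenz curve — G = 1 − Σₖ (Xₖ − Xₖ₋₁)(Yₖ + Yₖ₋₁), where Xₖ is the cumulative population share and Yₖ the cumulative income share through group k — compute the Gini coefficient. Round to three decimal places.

0.403

Cumulative income shares Yₖ: 0.0080, 0.0250, 0.0560, 0.1020, 0.2120, 0.3220, 0.4380, 0.5640, 0.7570, 1.0000
Σ (Xₖ−Xₖ₋₁)(Yₖ+Yₖ₋₁) = (1/10)(0.0080+0.0000) + (1/10)(0.0250+0.0080) + (1/10)(0.0560+0.0250) + (1/10)(0.1020+0.0560) + (1/10)(0.2120+0.1020) + (1/10)(0.3220+0.2120) + (1/10)(0.4380+0.3220) + (1/10)(0.5640+0.4380) + (1/10)(0.7570+0.5640) + (1/10)(1.0000+0.7570)
  = 0.0008 + 0.0033 + 0.0081 + 0.0158 + 0.0314 + 0.0534 + 0.0760 + 0.1002 + 0.1321 + 0.1757 = 0.5968
G = 1 − 0.5968 = 0.4032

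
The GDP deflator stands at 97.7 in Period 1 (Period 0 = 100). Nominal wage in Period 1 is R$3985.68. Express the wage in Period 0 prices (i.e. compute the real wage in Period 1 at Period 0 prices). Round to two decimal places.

Real = Nominal ÷ (Index/100) = 3985.68 ÷ (97.7/100)
     = 3985.68 ÷ 0.977 = 4079.5087

4079.51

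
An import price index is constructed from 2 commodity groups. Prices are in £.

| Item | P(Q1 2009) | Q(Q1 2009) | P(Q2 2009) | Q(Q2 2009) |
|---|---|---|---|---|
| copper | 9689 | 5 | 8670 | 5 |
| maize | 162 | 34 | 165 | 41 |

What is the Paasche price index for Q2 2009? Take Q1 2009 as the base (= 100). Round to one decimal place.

Paasche price index uses current-period quantities as weights.
ΣP(Q2 2009)·Q(Q2 2009) = 8670×5 + 165×41 = 43350 + 6765 = 50115
ΣP(Q1 2009)·Q(Q2 2009) = 9689×5 + 162×41 = 48445 + 6642 = 55087
Index = 50115 / 55087 × 100 = 90.9743

91.0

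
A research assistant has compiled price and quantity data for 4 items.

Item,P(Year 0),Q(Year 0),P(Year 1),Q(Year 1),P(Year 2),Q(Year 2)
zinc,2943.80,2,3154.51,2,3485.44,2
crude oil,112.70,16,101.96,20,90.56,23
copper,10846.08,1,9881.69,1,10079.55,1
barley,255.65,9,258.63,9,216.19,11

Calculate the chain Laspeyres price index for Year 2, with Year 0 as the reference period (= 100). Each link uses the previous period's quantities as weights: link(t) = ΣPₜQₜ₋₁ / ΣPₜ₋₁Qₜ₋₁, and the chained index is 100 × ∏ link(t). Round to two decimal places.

97.87

Link Year 0→Year 1:
ΣP(Year 1)Q(Year 0) = 3154.51×2 + 101.96×16 + 9881.69×1 + 258.63×9 = 6309.02 + 1631.36 + 9881.69 + 2327.67 = 20149.74
ΣP(Year 0)Q(Year 0) = 2943.80×2 + 112.70×16 + 10846.08×1 + 255.65×9 = 5887.6 + 1803.2 + 10846.08 + 2300.85 = 20837.73
link = 20149.74/20837.73 = 0.966983
Link Year 1→Year 2:
ΣP(Year 2)Q(Year 1) = 3485.44×2 + 90.56×20 + 10079.55×1 + 216.19×9 = 6970.88 + 1811.2 + 10079.55 + 1945.71 = 20807.34
ΣP(Year 1)Q(Year 1) = 3154.51×2 + 101.96×20 + 9881.69×1 + 258.63×9 = 6309.02 + 2039.2 + 9881.69 + 2327.67 = 20557.58
link = 20807.34/20557.58 = 1.012149
Chained index = 100 × 0.966983 × 1.012149 = 97.8732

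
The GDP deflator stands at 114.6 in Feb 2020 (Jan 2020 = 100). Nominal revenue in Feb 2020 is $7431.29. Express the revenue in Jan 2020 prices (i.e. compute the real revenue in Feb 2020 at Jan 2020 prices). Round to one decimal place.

6484.5

Real = Nominal ÷ (Index/100) = 7431.29 ÷ (114.6/100)
     = 7431.29 ÷ 1.146 = 6484.5462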